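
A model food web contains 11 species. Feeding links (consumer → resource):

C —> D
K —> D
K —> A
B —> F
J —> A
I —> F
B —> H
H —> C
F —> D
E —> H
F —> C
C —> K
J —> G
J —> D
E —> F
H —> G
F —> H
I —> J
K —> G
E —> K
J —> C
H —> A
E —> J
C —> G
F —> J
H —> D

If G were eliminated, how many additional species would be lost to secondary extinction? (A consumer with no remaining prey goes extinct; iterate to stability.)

0

Remove G.
Every predator of it retains at least one other prey: K still has A, D; C still has D, K; H still has A, D, C; J still has A, D, C.
No consumer loses all prey, so no secondary extinctions occur.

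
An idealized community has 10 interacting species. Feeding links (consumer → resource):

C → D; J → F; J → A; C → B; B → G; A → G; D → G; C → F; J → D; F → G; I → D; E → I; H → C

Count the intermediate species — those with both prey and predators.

Intermediate species (has both prey and predators): B, A, D, F, I, C.
Count: 6.

6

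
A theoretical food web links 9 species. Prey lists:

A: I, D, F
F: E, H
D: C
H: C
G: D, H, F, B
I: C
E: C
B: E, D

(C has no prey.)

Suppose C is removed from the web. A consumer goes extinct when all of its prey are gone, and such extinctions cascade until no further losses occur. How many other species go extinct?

Remove C.
Round 1: I (all prey gone), E (all prey gone), D (all prey gone), H (all prey gone) → extinct.
Round 2: F (all prey gone), B (all prey gone) → extinct.
Round 3: A (all prey gone), G (all prey gone) → extinct.
No further losses. Total secondary extinctions: 8.

8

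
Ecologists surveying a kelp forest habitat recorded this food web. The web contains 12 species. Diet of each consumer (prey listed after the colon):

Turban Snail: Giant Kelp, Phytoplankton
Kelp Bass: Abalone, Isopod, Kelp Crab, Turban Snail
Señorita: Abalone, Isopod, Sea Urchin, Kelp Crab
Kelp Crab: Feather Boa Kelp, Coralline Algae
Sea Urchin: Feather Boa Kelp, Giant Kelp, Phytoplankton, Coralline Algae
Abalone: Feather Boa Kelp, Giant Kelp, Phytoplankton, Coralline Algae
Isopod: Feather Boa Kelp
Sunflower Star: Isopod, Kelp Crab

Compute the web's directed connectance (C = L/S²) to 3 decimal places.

The web has S = 12 species and L = 23 feeding links.
C = L / S² = 23 / 144 = 0.1597 ≈ 0.160.

C = 0.160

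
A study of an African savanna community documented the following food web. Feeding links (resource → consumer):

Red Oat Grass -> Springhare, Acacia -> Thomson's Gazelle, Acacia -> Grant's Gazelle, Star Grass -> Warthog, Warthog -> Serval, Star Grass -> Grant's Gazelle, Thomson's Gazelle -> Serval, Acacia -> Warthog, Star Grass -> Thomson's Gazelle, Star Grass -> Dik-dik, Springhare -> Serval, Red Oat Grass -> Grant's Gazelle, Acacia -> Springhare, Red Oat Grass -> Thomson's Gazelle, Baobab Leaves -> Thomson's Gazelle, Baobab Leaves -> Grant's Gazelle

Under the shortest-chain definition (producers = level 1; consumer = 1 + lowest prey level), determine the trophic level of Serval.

Star Grass is a producer → level 1.
Warthog eats Star Grass → level 2.
Serval eats Warthog → level 3.
No prey of Serval is below level 2, so 3 is the minimum.

Trophic level 3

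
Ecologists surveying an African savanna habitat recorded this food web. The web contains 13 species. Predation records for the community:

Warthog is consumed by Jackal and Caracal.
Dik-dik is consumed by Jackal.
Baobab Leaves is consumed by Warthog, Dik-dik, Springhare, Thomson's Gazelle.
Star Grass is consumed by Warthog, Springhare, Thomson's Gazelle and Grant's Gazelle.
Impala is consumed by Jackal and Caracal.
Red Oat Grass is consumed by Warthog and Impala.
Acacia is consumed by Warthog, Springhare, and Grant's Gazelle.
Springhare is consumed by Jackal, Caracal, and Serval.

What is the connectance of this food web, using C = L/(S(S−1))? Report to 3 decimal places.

The web has S = 13 species and L = 21 feeding links.
C = L / (S(S−1)) = 21 / 156 = 0.1346 ≈ 0.135.

C = 0.135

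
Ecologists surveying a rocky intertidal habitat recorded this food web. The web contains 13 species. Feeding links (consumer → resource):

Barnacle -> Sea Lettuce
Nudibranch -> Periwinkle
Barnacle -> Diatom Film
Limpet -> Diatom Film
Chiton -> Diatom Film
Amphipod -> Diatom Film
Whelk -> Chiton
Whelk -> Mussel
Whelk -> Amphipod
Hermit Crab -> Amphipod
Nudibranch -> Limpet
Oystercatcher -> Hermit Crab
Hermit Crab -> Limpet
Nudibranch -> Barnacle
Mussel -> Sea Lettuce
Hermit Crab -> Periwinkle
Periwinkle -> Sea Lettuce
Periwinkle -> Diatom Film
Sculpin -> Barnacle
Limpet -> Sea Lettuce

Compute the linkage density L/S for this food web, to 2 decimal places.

There are L = 20 links among S = 13 species.
L/S = 20/13 = 1.5385 ≈ 1.54.

L/S = 1.54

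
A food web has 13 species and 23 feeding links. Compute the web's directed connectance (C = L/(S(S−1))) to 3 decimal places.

The web has S = 13 species and L = 23 feeding links.
C = L / (S(S−1)) = 23 / 156 = 0.1474 ≈ 0.147.

C = 0.147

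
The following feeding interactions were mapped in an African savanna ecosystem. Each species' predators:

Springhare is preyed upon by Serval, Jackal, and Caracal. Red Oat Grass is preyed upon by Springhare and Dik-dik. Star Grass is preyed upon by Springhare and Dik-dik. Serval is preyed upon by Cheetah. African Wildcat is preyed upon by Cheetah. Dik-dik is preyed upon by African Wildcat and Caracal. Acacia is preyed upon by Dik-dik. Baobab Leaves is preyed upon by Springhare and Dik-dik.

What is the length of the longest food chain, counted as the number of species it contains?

One longest chain: Baobab Leaves → Springhare → Serval → Cheetah.
It has 4 species and 3 links.

4 species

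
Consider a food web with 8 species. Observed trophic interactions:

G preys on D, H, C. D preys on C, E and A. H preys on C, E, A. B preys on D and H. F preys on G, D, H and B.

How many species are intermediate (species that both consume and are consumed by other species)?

4

Intermediate species (has both prey and predators): D, H, G, B.
Count: 4.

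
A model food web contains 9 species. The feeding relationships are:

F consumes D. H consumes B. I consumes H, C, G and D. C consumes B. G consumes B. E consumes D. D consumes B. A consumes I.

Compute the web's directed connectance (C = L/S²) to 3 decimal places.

The web has S = 9 species and L = 11 feeding links.
C = L / S² = 11 / 81 = 0.1358 ≈ 0.136.

C = 0.136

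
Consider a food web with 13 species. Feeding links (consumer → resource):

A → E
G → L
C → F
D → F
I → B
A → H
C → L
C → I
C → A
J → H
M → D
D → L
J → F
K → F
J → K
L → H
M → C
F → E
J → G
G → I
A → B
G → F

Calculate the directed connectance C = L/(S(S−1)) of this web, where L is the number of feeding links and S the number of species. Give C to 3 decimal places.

C = 0.141

The web has S = 13 species and L = 22 feeding links.
C = L / (S(S−1)) = 22 / 156 = 0.1410 ≈ 0.141.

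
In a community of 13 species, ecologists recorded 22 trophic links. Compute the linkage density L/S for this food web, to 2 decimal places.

L/S = 1.69

There are L = 22 links among S = 13 species.
L/S = 22/13 = 1.6923 ≈ 1.69.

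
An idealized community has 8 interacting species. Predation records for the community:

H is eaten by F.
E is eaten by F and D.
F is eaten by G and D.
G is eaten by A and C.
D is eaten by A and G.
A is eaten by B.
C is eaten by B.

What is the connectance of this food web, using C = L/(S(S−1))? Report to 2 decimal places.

C = 0.20

The web has S = 8 species and L = 11 feeding links.
C = L / (S(S−1)) = 11 / 56 = 0.1964 ≈ 0.20.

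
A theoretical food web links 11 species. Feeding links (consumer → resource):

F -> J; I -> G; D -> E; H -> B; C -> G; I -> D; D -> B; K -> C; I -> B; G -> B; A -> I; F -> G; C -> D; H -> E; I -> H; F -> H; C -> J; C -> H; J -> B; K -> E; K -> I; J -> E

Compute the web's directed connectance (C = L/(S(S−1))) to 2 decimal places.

The web has S = 11 species and L = 22 feeding links.
C = L / (S(S−1)) = 22 / 110 = 0.2000 ≈ 0.20.

C = 0.20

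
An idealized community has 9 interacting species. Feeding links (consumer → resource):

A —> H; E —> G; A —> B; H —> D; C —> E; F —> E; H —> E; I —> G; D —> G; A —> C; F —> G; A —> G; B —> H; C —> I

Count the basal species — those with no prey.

1

Basal species (no prey listed): G.
Count: 1.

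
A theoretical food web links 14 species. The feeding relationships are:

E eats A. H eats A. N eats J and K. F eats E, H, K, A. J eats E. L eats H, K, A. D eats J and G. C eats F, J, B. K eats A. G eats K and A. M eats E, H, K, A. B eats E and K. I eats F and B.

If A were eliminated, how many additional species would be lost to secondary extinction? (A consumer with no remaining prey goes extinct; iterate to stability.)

Remove A.
Round 1: E (all prey gone), H (all prey gone), K (all prey gone) → extinct.
Round 2: J (all prey gone), L (all prey gone), M (all prey gone), G (all prey gone), B (all prey gone), F (all prey gone) → extinct.
Round 3: D (all prey gone), N (all prey gone), I (all prey gone), C (all prey gone) → extinct.
No further losses. Total secondary extinctions: 13.

13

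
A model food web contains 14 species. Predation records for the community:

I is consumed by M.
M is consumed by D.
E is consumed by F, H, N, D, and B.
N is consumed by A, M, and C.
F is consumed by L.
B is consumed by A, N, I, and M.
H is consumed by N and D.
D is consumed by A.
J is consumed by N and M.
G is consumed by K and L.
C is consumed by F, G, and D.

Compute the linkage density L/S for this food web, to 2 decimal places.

L/S = 1.79

There are L = 25 links among S = 14 species.
L/S = 25/14 = 1.7857 ≈ 1.79.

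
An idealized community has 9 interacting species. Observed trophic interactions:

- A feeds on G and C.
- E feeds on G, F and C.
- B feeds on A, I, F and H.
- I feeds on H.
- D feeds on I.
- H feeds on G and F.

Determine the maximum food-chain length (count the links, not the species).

3 links

One longest chain: F → H → I → B.
It has 4 species and 3 links.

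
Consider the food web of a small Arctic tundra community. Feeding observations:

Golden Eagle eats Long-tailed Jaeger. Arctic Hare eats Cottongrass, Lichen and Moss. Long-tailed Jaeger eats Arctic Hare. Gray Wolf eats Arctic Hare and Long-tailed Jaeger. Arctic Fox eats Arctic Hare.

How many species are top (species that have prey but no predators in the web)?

3

Top species (has prey, but nothing eats it): Arctic Fox, Golden Eagle, Gray Wolf.
Count: 3.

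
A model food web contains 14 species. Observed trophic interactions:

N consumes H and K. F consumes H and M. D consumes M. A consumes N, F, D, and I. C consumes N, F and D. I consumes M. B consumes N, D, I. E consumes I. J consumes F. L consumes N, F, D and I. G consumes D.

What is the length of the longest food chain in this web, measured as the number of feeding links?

2 links

One longest chain: M → D → G.
It has 3 species and 2 links.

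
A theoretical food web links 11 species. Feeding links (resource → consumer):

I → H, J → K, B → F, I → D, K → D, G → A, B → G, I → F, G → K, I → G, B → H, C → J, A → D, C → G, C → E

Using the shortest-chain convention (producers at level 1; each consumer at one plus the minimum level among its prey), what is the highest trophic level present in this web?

Producers (level 1): C, I, B.
Following each consumer down to its lowest-level prey: C → J → K (levels 1 through 3).
All prey of K (J 2, G 2) are at level 2 or above, so K is at level 1 + 2 = 3.
Every consumer has at least one prey at level 2 or below, so none exceeds level 3.

3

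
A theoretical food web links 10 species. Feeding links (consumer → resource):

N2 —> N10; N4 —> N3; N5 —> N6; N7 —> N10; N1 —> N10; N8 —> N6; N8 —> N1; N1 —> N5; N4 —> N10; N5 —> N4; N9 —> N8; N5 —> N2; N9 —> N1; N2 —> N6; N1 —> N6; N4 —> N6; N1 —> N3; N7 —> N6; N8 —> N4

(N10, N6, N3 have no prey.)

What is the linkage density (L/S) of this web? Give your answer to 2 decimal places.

L/S = 1.90

There are L = 19 links among S = 10 species.
L/S = 19/10 = 1.9000 ≈ 1.90.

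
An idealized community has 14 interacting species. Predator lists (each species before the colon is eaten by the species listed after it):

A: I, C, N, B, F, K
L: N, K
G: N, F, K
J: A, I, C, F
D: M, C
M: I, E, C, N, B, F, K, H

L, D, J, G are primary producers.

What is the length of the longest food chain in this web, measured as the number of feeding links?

One longest chain: D → M → I.
It has 3 species and 2 links.

2 links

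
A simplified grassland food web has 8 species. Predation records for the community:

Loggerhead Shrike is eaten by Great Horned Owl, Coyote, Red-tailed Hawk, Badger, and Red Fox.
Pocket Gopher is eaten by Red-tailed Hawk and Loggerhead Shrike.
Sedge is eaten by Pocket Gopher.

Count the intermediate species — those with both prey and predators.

Intermediate species (has both prey and predators): Pocket Gopher, Loggerhead Shrike.
Count: 2.

2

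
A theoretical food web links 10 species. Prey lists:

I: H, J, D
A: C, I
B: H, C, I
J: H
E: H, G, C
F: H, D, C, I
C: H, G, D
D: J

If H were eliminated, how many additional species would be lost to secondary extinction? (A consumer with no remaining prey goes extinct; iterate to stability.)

3

Remove H.
Round 1: J (all prey gone) → extinct.
Round 2: D (all prey gone) → extinct.
Round 3: I (all prey gone) → extinct.
No further losses. Total secondary extinctions: 3.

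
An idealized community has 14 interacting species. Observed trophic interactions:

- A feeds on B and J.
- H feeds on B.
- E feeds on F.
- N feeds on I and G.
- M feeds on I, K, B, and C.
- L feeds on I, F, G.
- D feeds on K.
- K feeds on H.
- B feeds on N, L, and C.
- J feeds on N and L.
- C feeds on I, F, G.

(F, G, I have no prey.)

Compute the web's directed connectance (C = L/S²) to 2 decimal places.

The web has S = 14 species and L = 23 feeding links.
C = L / S² = 23 / 196 = 0.1173 ≈ 0.12.

C = 0.12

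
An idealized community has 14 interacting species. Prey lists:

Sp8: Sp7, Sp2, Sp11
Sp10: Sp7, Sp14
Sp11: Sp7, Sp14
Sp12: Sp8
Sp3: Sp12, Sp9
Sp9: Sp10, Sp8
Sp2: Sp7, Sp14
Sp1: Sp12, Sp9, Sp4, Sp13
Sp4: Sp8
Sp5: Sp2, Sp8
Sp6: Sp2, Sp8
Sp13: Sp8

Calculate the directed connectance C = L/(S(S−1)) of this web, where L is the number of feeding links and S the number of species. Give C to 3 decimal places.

The web has S = 14 species and L = 24 feeding links.
C = L / (S(S−1)) = 24 / 182 = 0.1319 ≈ 0.132.

C = 0.132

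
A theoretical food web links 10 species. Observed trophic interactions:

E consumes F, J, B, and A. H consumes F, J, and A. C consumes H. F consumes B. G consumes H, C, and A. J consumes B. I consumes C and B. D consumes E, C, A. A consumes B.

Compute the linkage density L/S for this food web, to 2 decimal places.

There are L = 19 links among S = 10 species.
L/S = 19/10 = 1.9000 ≈ 1.90.

L/S = 1.90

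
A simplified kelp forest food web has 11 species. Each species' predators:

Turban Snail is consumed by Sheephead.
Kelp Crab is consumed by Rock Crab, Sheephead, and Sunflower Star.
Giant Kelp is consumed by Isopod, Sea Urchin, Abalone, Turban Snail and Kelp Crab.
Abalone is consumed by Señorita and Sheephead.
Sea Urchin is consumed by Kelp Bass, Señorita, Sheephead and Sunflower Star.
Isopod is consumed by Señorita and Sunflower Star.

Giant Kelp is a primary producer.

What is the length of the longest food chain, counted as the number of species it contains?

3 species

One longest chain: Giant Kelp → Abalone → Señorita.
It has 3 species and 2 links.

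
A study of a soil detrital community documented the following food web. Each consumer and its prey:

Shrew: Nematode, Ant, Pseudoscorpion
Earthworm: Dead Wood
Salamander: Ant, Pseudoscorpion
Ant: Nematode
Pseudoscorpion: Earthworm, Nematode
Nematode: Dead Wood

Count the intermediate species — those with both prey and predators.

Intermediate species (has both prey and predators): Earthworm, Nematode, Ant, Pseudoscorpion.
Count: 4.

4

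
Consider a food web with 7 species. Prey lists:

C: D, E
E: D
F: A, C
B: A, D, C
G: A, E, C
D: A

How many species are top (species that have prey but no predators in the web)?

Top species (has prey, but nothing eats it): B, G, F.
Count: 3.

3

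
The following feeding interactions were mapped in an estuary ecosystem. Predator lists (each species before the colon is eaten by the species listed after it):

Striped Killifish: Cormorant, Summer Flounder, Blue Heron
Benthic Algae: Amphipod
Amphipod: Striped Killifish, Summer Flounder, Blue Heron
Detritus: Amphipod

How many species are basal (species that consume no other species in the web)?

2

Basal species (no prey listed): Detritus, Benthic Algae.
Count: 2.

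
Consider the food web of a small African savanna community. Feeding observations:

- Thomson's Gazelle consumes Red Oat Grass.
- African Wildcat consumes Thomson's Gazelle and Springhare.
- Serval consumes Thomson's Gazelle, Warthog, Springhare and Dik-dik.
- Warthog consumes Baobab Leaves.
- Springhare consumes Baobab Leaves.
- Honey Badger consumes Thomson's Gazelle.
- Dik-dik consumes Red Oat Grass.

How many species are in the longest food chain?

One longest chain: Baobab Leaves → Springhare → African Wildcat.
It has 3 species and 2 links.

3 species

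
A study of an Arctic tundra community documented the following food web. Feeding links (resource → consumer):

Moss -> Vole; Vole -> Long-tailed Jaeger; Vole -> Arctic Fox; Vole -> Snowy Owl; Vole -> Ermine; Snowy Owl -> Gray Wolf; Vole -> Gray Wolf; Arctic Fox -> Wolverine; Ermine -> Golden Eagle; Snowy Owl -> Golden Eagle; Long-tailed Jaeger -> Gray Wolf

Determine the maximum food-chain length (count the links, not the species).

One longest chain: Moss → Vole → Arctic Fox → Wolverine.
It has 4 species and 3 links.

3 links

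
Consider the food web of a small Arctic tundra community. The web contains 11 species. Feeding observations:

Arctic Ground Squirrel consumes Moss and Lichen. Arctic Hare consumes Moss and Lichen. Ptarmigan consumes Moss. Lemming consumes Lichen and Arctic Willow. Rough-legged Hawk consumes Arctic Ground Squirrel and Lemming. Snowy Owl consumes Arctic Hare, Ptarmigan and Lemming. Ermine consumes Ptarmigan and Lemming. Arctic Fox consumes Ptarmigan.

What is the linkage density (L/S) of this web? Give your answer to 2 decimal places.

There are L = 15 links among S = 11 species.
L/S = 15/11 = 1.3636 ≈ 1.36.

L/S = 1.36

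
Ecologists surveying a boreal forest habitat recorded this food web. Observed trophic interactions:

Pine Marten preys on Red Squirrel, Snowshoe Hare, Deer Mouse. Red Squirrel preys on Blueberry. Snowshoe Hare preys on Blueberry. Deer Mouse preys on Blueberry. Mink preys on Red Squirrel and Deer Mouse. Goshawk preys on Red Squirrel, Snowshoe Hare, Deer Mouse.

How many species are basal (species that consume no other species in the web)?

1

Basal species (no prey listed): Blueberry.
Count: 1.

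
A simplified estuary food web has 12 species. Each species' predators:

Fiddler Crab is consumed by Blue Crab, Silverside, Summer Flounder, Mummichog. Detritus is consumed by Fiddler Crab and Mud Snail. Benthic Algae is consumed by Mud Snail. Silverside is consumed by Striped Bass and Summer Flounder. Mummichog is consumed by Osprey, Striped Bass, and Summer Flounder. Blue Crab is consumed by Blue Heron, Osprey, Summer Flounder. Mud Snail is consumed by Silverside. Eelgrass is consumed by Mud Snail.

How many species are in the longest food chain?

4 species

One longest chain: Detritus → Fiddler Crab → Blue Crab → Blue Heron.
It has 4 species and 3 links.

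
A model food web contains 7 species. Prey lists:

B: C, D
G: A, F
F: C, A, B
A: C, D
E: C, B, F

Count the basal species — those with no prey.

Basal species (no prey listed): C, D.
Count: 2.

2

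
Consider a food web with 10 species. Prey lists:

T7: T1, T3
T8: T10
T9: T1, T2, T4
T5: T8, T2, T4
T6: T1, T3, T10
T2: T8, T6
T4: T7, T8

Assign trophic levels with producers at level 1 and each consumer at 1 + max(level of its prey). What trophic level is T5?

T10 is a producer → level 1.
T8 eats T10 → level 2.
T2 eats T8 (level 2); other prey at levels: T6 2 → level 3.
T5 eats T2 (level 3); other prey at levels: T8 2, T4 3 → level 4.

Trophic level 4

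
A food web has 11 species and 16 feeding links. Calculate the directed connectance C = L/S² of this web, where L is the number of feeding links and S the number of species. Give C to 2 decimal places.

C = 0.13

The web has S = 11 species and L = 16 feeding links.
C = L / S² = 16 / 121 = 0.1322 ≈ 0.13.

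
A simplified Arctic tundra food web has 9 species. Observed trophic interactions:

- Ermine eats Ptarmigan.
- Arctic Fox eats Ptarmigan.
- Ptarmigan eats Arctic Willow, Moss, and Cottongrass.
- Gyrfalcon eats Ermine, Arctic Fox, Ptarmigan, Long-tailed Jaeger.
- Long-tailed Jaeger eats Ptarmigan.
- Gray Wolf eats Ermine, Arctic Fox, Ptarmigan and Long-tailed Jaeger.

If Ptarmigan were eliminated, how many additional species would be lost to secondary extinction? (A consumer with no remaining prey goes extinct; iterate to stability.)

Remove Ptarmigan.
Round 1: Arctic Fox (all prey gone), Ermine (all prey gone), Long-tailed Jaeger (all prey gone) → extinct.
Round 2: Gyrfalcon (all prey gone), Gray Wolf (all prey gone) → extinct.
No further losses. Total secondary extinctions: 5.

5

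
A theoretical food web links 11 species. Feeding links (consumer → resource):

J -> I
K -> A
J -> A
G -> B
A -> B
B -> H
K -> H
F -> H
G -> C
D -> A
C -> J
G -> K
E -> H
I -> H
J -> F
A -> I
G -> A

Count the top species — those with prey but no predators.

Top species (has prey, but nothing eats it): E, D, G.
Count: 3.

3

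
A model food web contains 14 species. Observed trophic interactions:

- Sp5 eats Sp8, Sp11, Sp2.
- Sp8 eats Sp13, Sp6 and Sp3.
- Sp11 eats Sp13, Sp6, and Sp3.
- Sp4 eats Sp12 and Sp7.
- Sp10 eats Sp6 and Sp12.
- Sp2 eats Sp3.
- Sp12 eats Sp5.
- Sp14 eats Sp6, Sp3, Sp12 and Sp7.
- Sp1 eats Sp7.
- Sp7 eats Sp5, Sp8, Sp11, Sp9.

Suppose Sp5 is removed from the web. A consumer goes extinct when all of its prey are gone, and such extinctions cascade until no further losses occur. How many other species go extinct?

1

Remove Sp5.
Round 1: Sp12 (all prey gone) → extinct.
No further losses. Total secondary extinctions: 1.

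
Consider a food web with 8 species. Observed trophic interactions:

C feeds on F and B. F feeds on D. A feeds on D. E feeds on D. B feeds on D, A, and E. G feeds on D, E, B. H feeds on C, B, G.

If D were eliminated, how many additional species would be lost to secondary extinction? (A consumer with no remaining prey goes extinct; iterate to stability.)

7

Remove D.
Round 1: E (all prey gone), F (all prey gone), A (all prey gone) → extinct.
Round 2: B (all prey gone) → extinct.
Round 3: C (all prey gone), G (all prey gone) → extinct.
Round 4: H (all prey gone) → extinct.
No further losses. Total secondary extinctions: 7.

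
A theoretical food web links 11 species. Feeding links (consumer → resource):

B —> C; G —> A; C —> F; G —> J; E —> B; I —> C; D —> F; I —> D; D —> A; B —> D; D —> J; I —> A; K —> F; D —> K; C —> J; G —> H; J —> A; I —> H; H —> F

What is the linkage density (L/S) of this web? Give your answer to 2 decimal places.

There are L = 19 links among S = 11 species.
L/S = 19/11 = 1.7273 ≈ 1.73.

L/S = 1.73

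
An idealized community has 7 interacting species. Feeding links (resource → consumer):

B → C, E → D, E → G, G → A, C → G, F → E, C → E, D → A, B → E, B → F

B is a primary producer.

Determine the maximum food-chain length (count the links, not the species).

One longest chain: B → C → E → D → A.
It has 5 species and 4 links.

4 links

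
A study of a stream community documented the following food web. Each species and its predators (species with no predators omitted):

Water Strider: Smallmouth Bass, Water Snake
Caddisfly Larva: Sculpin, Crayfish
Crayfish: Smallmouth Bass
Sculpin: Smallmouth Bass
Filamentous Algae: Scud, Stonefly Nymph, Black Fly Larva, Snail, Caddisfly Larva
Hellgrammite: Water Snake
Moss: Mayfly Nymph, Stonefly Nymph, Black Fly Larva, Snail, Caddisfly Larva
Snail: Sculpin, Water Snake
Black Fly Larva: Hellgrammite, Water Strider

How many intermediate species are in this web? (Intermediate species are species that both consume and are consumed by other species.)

7

Intermediate species (has both prey and predators): Black Fly Larva, Snail, Caddisfly Larva, Hellgrammite, Sculpin, Water Strider, Crayfish.
Count: 7.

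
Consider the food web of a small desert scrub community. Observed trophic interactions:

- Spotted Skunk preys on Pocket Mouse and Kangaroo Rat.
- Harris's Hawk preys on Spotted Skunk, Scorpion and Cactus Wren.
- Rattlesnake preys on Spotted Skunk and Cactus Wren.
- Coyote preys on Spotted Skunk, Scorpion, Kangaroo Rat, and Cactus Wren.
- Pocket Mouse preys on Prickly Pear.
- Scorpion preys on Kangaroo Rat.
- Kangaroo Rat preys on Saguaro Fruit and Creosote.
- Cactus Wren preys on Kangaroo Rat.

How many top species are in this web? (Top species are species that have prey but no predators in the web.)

3

Top species (has prey, but nothing eats it): Coyote, Harris's Hawk, Rattlesnake.
Count: 3.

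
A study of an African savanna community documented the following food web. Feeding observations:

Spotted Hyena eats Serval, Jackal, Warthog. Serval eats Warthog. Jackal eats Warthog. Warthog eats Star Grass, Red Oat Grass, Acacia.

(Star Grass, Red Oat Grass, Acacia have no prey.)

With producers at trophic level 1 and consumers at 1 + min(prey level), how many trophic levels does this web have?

3

Producers (level 1): Star Grass, Red Oat Grass, Acacia.
Following each consumer down to its lowest-level prey: Star Grass → Warthog → Spotted Hyena (levels 1 through 3).
All prey of Spotted Hyena (Warthog 2, Jackal 3, Serval 3) are at level 2 or above, so Spotted Hyena is at level 1 + 2 = 3.
Every consumer has at least one prey at level 2 or below, so none exceeds level 3.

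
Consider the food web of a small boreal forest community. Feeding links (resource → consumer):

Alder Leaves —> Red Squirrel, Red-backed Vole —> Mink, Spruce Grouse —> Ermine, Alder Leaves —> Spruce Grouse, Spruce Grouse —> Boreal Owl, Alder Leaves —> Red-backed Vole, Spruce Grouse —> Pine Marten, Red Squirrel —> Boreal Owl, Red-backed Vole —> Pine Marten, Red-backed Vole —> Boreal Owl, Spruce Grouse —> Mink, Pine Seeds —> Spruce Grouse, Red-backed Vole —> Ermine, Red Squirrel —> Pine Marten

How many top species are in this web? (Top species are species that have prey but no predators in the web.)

Top species (has prey, but nothing eats it): Mink, Pine Marten, Ermine, Boreal Owl.
Count: 4.

4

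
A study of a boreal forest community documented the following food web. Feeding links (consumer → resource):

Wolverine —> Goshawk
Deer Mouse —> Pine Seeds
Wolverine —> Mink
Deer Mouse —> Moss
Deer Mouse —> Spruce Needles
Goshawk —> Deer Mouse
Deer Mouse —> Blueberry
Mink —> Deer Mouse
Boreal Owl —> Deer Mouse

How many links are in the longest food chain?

One longest chain: Moss → Deer Mouse → Mink → Wolverine.
It has 4 species and 3 links.

3 links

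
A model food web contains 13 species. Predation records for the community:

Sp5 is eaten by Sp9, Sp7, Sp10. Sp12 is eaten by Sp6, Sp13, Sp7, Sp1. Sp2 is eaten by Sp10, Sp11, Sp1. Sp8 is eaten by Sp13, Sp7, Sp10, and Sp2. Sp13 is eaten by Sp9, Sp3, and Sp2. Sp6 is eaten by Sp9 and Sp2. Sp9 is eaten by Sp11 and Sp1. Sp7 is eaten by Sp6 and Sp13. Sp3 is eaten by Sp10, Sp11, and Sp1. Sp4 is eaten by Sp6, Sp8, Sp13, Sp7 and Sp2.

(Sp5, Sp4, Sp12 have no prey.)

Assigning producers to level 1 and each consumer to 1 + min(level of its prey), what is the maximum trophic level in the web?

Producers (level 1): Sp5, Sp4, Sp12.
Following each consumer down to its lowest-level prey: Sp4 → Sp13 → Sp3 (levels 1 through 3).
All prey of Sp3 (Sp13 2) are at level 2 or above, so Sp3 is at level 1 + 2 = 3.
Every consumer has at least one prey at level 2 or below, so none exceeds level 3.

3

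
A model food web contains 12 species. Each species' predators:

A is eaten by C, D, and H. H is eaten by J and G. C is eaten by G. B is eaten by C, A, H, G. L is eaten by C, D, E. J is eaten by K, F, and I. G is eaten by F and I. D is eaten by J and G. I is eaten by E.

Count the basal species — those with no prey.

2

Basal species (no prey listed): B, L.
Count: 2.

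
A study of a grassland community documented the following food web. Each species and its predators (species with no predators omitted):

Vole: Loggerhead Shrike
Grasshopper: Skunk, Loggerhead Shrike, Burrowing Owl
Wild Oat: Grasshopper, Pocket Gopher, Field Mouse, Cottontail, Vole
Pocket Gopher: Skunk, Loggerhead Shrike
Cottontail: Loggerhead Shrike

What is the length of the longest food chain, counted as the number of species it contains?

One longest chain: Wild Oat → Grasshopper → Skunk.
It has 3 species and 2 links.

3 species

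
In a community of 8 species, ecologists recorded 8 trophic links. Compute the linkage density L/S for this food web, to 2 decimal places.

There are L = 8 links among S = 8 species.
L/S = 8/8 = 1.0000 ≈ 1.00.

L/S = 1.00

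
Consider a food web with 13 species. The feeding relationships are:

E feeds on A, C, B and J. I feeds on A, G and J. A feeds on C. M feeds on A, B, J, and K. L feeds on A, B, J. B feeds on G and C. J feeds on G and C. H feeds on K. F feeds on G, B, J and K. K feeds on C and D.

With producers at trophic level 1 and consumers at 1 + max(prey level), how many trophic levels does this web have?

3

Producers (level 1): G, D, C.
C → A → I gives I level 3.
No species has a prey at level 3, so no species reaches level 4.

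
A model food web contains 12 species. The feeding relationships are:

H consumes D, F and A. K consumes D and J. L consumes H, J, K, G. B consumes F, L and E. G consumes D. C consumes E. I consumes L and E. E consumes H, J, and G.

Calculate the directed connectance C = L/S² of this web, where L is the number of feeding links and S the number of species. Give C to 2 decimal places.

The web has S = 12 species and L = 19 feeding links.
C = L / S² = 19 / 144 = 0.1319 ≈ 0.13.

C = 0.13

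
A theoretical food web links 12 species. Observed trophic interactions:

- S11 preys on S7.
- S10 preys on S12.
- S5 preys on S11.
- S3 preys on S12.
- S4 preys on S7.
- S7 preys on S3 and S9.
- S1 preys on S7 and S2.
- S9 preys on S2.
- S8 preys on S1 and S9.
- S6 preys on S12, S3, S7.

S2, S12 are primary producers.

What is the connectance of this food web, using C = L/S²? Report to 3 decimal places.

C = 0.104

The web has S = 12 species and L = 15 feeding links.
C = L / S² = 15 / 144 = 0.1042 ≈ 0.104.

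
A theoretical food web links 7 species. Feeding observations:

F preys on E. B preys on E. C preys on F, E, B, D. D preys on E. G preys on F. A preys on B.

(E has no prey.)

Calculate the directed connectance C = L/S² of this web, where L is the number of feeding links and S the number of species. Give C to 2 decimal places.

C = 0.18

The web has S = 7 species and L = 9 feeding links.
C = L / S² = 9 / 49 = 0.1837 ≈ 0.18.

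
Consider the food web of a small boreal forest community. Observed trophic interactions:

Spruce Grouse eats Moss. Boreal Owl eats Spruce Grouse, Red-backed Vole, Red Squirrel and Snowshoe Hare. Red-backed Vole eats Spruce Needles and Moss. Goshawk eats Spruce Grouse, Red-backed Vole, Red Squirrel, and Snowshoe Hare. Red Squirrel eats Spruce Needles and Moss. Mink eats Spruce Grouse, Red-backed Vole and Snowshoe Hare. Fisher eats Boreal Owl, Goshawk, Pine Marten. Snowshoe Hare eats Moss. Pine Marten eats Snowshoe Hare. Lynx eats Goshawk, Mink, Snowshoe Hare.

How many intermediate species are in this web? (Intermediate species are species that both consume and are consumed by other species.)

8

Intermediate species (has both prey and predators): Red-backed Vole, Snowshoe Hare, Spruce Grouse, Red Squirrel, Pine Marten, Boreal Owl, Goshawk, Mink.
Count: 8.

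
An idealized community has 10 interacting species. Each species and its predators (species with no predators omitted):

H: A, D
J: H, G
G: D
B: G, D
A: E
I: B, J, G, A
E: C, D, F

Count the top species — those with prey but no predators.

Top species (has prey, but nothing eats it): C, D, F.
Count: 3.

3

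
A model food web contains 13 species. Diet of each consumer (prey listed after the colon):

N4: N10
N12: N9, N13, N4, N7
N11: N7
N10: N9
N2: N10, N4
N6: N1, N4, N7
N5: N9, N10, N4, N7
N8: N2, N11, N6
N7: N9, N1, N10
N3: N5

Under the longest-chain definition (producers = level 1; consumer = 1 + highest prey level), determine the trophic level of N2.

N9 is a producer → level 1.
N10 eats N9 → level 2.
N4 eats N10 → level 3.
N2 eats N4 (level 3); other prey at levels: N10 2 → level 4.

Trophic level 4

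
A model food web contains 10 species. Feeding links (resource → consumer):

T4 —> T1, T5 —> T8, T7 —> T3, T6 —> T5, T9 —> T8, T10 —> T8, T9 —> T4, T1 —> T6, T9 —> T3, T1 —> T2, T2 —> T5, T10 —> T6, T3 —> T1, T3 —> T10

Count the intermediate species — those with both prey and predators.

7

Intermediate species (has both prey and predators): T3, T4, T1, T10, T2, T6, T5.
Count: 7.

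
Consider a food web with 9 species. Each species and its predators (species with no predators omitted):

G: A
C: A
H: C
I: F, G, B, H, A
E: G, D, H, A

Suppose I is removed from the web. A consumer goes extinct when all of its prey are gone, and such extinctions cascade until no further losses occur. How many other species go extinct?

2

Remove I.
Round 1: F (all prey gone), B (all prey gone) → extinct.
No further losses. Total secondary extinctions: 2.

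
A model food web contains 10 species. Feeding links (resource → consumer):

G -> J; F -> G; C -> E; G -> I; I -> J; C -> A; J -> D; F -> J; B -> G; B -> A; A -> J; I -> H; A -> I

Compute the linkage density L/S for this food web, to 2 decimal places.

There are L = 13 links among S = 10 species.
L/S = 13/10 = 1.3000 ≈ 1.30.

L/S = 1.30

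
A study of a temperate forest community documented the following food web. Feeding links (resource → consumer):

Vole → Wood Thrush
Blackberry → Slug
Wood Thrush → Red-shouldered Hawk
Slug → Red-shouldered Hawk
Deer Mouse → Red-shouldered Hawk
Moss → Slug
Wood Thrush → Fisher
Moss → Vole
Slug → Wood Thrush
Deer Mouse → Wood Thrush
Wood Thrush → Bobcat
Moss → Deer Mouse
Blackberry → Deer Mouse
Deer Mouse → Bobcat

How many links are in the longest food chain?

3 links

One longest chain: Moss → Slug → Wood Thrush → Fisher.
It has 4 species and 3 links.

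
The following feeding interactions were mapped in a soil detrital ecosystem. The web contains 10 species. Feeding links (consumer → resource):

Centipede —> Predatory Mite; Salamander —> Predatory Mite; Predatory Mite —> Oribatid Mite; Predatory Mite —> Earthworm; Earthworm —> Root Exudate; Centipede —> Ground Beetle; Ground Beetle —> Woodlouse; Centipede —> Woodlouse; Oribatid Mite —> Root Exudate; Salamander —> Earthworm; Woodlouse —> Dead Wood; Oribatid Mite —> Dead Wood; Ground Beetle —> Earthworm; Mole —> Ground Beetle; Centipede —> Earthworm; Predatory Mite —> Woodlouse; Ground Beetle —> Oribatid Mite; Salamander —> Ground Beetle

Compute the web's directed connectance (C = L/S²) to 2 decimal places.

The web has S = 10 species and L = 18 feeding links.
C = L / S² = 18 / 100 = 0.1800 ≈ 0.18.

C = 0.18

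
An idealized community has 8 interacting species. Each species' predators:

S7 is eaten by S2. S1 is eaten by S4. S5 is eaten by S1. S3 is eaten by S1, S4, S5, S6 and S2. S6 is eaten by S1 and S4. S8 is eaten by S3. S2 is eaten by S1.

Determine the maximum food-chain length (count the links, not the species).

One longest chain: S8 → S3 → S6 → S1 → S4.
It has 5 species and 4 links.

4 links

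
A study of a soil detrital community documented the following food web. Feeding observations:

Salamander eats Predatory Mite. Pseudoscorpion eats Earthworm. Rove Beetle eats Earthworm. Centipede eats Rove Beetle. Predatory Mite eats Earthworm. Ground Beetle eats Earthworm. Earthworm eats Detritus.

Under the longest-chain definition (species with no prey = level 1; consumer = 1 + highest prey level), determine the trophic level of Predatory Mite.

Detritus has no prey (basal) → level 1.
Earthworm eats Detritus → level 2.
Predatory Mite eats Earthworm → level 3.

Trophic level 3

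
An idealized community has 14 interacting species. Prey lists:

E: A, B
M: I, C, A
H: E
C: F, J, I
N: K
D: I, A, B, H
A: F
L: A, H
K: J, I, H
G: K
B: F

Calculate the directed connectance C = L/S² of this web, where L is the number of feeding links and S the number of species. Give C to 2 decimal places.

C = 0.11

The web has S = 14 species and L = 22 feeding links.
C = L / S² = 22 / 196 = 0.1122 ≈ 0.11.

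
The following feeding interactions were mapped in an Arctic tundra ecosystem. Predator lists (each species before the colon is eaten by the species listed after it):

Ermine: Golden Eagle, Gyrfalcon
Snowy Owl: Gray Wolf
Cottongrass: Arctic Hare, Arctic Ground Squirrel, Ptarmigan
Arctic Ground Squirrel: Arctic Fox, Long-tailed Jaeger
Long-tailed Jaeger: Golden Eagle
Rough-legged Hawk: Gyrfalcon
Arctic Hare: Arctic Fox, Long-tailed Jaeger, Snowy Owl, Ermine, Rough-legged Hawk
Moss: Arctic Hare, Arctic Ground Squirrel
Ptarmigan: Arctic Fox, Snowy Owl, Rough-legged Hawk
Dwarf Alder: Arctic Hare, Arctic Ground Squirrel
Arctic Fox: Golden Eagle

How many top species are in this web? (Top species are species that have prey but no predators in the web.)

Top species (has prey, but nothing eats it): Gray Wolf, Golden Eagle, Gyrfalcon.
Count: 3.

3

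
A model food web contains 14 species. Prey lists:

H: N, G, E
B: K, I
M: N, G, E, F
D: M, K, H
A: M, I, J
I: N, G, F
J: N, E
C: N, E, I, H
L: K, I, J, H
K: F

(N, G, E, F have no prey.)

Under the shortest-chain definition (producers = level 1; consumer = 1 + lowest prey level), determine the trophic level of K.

Trophic level 2

F is a producer → level 1.
K eats F → level 2.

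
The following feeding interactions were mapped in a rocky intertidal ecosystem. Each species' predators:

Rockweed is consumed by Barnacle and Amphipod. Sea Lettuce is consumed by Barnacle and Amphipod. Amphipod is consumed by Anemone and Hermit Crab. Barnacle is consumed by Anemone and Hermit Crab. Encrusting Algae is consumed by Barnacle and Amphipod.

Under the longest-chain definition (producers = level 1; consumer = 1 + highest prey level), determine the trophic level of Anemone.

Trophic level 3

Encrusting Algae is a producer → level 1.
Barnacle eats Encrusting Algae (level 1); other prey at levels: Sea Lettuce 1, Rockweed 1 → level 2.
Anemone eats Barnacle (level 2); other prey at levels: Amphipod 2 → level 3.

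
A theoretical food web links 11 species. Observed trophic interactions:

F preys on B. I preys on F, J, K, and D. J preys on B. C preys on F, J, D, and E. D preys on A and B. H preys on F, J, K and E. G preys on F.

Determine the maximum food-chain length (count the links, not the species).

One longest chain: B → F → H.
It has 3 species and 2 links.

2 links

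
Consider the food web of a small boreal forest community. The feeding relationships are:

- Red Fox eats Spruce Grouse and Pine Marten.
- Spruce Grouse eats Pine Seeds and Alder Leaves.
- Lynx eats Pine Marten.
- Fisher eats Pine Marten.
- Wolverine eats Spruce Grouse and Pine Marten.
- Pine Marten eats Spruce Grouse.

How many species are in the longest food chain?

One longest chain: Alder Leaves → Spruce Grouse → Pine Marten → Lynx.
It has 4 species and 3 links.

4 species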